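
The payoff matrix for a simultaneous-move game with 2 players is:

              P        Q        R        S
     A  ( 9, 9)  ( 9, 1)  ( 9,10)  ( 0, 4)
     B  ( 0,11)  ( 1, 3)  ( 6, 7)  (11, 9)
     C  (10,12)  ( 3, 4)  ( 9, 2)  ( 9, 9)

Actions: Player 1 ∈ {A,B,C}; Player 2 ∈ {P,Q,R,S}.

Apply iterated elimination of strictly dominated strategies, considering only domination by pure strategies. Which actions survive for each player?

Survivors P1:{A,C} P2:{P,R}

P2 drop Q (P beats it: A:9>1 B:11>3 C:12>4)
P2 drop S (P beats it: A:9>4 B:11>9 C:12>9)
P1 drop B (A beats it: P:9>0 R:9>6)
P1→{A,C} P2→{P,R}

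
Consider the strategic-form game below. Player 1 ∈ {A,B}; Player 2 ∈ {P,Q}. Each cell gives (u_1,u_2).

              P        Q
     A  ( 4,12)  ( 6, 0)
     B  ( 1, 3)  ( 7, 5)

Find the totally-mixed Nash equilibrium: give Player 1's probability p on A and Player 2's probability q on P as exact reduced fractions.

(p,q) = (1/7, 1/4)

P1 indiff ⇒ q·4+(1-q)·6 = q·1+(1-q)·7 ⇒ q(3) = (1-q)(1) ⇒ q = 1/4
P2 indiff ⇒ p·12+(1-p)·3 = p·0+(1-p)·5 ⇒ p(12) = (1-p)(2) ⇒ p = 1/7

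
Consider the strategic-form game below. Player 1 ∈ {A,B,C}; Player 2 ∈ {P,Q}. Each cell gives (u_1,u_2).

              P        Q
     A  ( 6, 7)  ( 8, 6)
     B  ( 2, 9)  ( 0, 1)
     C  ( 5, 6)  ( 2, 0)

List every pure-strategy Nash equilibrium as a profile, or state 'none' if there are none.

(A,P): NE
(A,Q): not NE [P2→P gives 7>6]
(B,P): not NE [P1→A gives 6>2]
(B,Q): not NE [P1→A gives 8>0; P2→P gives 9>1]
(C,P): not NE [P1→A gives 6>5]
(C,Q): not NE [P1→A gives 8>2; P2→P gives 6>0]

NE set: (A,P)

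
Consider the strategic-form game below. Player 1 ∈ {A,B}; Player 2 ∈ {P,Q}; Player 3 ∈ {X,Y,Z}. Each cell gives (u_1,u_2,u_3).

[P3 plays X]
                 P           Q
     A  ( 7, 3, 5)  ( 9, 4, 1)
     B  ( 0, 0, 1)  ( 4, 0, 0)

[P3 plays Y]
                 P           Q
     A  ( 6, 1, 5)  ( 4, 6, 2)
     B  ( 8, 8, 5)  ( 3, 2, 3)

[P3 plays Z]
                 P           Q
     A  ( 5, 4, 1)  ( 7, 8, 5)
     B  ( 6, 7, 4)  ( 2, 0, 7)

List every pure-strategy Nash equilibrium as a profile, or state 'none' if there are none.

(A,P,X): not NE [P2→Q gives 4>3]
(A,P,Y): not NE [P1→B gives 8>6; P2→Q gives 6>1]
(A,P,Z): not NE [P1→B gives 6>5; P2→Q gives 8>4; P3→Y gives 5>1]
(A,Q,X): not NE [P3→Z gives 5>1]
(A,Q,Y): not NE [P3→Z gives 5>2]
(A,Q,Z): NE
(B,P,X): not NE [P1→A gives 7>0; P3→Y gives 5>1]
(B,P,Y): NE
(B,P,Z): not NE [P3→Y gives 5>4]
(B,Q,X): not NE [P1→A gives 9>4; P3→Z gives 7>0]
(B,Q,Y): not NE [P1→A gives 4>3; P2→P gives 8>2; P3→Z gives 7>3]
(B,Q,Z): not NE [P1→A gives 7>2; P2→P gives 7>0]

NE set: (A,Q,Z), (B,P,Y)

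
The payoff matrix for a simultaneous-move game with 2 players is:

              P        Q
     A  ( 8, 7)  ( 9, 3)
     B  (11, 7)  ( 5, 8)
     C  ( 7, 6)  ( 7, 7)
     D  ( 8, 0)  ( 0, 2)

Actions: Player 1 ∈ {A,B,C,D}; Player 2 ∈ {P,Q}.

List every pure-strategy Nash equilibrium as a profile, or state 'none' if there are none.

PSNE: ∅

(A,P): not NE [P1→B gives 11>8]
(A,Q): not NE [P2→P gives 7>3]
(B,P): not NE [P2→Q gives 8>7]
(B,Q): not NE [P1→A gives 9>5]
(C,P): not NE [P1→B gives 11>7; P2→Q gives 7>6]
(C,Q): not NE [P1→A gives 9>7]
(D,P): not NE [P1→B gives 11>8; P2→Q gives 2>0]
(D,Q): not NE [P1→A gives 9>0]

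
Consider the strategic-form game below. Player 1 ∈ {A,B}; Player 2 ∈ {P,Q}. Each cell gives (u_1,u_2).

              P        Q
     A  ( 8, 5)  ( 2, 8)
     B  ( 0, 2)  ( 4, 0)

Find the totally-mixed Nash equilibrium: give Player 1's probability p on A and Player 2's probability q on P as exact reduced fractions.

P1 indiff ⇒ q·8+(1-q)·2 = q·0+(1-q)·4 ⇒ q(8) = (1-q)(2) ⇒ q = 1/5
P2 indiff ⇒ p·5+(1-p)·2 = p·8+(1-p)·0 ⇒ p(-3) = (1-p)(-2) ⇒ p = 2/5

P1 mixes 2/5 on A; P2 mixes 1/5 on P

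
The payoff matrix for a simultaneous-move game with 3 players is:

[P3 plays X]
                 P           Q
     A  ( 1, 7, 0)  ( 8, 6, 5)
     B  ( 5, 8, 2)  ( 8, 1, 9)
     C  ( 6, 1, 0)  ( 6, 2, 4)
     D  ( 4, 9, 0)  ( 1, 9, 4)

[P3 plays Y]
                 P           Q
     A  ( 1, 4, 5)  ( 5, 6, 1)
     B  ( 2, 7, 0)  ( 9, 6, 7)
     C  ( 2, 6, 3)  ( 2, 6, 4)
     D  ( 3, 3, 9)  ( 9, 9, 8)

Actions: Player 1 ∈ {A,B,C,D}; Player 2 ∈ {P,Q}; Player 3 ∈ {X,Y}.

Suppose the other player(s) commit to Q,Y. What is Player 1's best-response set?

u_1(A vs Q,Y) = 5
u_1(B vs Q,Y) = 9
u_1(C vs Q,Y) = 2
u_1(D vs Q,Y) = 9
max payoff 9 at {B,D}

P1 best: {B,D}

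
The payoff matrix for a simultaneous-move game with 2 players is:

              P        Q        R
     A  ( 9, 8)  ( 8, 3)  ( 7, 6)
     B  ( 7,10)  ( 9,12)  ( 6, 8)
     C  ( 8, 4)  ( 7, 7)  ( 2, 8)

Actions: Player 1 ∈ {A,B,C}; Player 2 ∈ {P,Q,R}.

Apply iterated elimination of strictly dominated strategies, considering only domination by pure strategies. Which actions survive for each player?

Survivors P1:{A,B} P2:{P,Q}

P1 drop C (A beats it: P:9>8 Q:8>7 R:7>2)
P2 drop R (P beats it: A:8>6 B:10>8)
P1→{A,B} P2→{P,Q}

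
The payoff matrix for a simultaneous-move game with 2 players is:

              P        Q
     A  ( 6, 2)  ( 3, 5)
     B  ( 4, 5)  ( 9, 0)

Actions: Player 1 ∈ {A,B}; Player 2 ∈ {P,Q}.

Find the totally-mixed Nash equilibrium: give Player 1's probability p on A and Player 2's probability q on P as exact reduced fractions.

P1 indiff ⇒ q·6+(1-q)·3 = q·4+(1-q)·9 ⇒ q(2) = (1-q)(6) ⇒ q = 3/4
P2 indiff ⇒ p·2+(1-p)·5 = p·5+(1-p)·0 ⇒ p(-3) = (1-p)(-5) ⇒ p = 5/8

p=5/8, q=3/4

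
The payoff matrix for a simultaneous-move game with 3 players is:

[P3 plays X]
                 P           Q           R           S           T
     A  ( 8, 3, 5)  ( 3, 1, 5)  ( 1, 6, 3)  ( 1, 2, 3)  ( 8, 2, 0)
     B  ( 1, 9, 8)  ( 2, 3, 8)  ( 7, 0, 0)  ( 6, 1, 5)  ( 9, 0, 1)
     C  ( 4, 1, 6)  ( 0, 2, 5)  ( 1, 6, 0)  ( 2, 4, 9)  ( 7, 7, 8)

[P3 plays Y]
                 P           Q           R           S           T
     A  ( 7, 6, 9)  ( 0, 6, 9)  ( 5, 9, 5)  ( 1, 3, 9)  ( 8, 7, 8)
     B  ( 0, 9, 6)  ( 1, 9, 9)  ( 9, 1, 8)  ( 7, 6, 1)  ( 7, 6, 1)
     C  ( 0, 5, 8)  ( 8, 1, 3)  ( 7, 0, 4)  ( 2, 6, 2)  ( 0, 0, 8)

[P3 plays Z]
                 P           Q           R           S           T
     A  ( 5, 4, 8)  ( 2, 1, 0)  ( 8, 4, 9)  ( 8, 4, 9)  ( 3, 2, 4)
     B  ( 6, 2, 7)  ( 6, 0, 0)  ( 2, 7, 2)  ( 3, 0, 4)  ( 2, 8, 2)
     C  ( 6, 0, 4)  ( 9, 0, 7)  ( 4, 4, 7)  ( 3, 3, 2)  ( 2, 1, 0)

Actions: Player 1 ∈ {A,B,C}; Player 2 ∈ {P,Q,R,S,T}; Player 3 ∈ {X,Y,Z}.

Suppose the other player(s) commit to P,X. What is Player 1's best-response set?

u_1(A vs P,X) = 8
u_1(B vs P,X) = 1
u_1(C vs P,X) = 4
max payoff 8 at {A}

BR_1 = {A}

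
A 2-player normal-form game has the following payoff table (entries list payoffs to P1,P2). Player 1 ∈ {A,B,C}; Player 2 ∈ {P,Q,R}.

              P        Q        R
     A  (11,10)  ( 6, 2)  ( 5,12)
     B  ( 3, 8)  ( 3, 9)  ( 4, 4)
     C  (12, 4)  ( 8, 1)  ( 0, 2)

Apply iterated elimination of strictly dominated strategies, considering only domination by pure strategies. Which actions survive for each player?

P1 drop B (A beats it: P:11>3 Q:6>3 R:5>4)
P2 drop Q (P beats it: A:10>2 C:4>1)
P1→{A,C} P2→{P,R}

Survivors P1:{A,C} P2:{P,R}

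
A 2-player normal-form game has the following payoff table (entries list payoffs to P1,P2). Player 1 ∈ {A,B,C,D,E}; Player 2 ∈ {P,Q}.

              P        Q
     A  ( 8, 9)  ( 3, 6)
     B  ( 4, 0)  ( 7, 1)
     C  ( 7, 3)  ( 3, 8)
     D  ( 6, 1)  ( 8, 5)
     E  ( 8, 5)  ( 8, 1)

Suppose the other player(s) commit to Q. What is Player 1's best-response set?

BR_1 = {D,E}

u_1(A vs Q) = 3
u_1(B vs Q) = 7
u_1(C vs Q) = 3
u_1(D vs Q) = 8
u_1(E vs Q) = 8
max payoff 8 at {D,E}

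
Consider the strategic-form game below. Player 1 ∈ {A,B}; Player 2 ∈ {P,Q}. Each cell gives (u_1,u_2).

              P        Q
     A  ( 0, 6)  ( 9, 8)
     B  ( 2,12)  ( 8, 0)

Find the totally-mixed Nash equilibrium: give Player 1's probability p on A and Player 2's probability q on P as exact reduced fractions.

P1 indiff ⇒ q·0+(1-q)·9 = q·2+(1-q)·8 ⇒ q(-2) = (1-q)(-1) ⇒ q = 1/3
P2 indiff ⇒ p·6+(1-p)·12 = p·8+(1-p)·0 ⇒ p(-2) = (1-p)(-12) ⇒ p = 6/7

p=6/7, q=1/3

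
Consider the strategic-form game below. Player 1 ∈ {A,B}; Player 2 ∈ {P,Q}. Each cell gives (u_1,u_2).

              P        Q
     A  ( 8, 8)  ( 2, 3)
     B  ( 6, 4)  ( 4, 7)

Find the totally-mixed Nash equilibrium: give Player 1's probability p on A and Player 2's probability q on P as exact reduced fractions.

P1 indiff ⇒ q·8+(1-q)·2 = q·6+(1-q)·4 ⇒ q(2) = (1-q)(2) ⇒ q = 1/2
P2 indiff ⇒ p·8+(1-p)·4 = p·3+(1-p)·7 ⇒ p(5) = (1-p)(3) ⇒ p = 3/8

(p,q) = (3/8, 1/2)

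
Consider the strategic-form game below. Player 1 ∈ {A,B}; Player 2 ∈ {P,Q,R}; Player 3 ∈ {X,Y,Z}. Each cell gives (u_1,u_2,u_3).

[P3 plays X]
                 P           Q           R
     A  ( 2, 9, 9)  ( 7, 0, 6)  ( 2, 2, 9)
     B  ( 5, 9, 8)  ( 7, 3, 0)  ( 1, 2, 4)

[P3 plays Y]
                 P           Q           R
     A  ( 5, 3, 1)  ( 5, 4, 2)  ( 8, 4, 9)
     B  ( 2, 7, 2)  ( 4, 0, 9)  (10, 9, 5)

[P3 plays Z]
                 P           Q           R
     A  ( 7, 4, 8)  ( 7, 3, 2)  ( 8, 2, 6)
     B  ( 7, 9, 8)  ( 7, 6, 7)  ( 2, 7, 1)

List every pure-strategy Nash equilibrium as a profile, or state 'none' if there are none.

(A,P,X): not NE [P1→B gives 5>2]
(A,P,Y): not NE [P2→R gives 4>3; P3→X gives 9>1]
(A,P,Z): not NE [P3→X gives 9>8]
(A,Q,X): not NE [P2→P gives 9>0]
(A,Q,Y): not NE [P3→X gives 6>2]
(A,Q,Z): not NE [P2→P gives 4>3; P3→X gives 6>2]
(A,R,X): not NE [P2→P gives 9>2]
(A,R,Y): not NE [P1→B gives 10>8]
(A,R,Z): not NE [P2→P gives 4>2; P3→Y gives 9>6]
(B,P,X): NE
(B,P,Y): not NE [P1→A gives 5>2; P2→R gives 9>7; P3→Z gives 8>2]
(B,P,Z): NE
(B,Q,X): not NE [P2→P gives 9>3; P3→Y gives 9>0]
(B,Q,Y): not NE [P1→A gives 5>4; P2→R gives 9>0]
(B,Q,Z): not NE [P2→P gives 9>6; P3→Y gives 9>7]
(B,R,X): not NE [P1→A gives 2>1; P2→P gives 9>2; P3→Y gives 5>4]
(B,R,Y): NE
(B,R,Z): not NE [P1→A gives 8>2; P2→P gives 9>7; P3→Y gives 5>1]

Nash profiles: (B,P,X), (B,P,Z), (B,R,Y)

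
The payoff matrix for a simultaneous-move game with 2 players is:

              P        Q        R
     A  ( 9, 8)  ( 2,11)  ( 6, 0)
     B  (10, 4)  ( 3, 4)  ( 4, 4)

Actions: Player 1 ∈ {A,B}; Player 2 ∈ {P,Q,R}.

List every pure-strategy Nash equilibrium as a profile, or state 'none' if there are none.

(A,P): not NE [P1→B gives 10>9; P2→Q gives 11>8]
(A,Q): not NE [P1→B gives 3>2]
(A,R): not NE [P2→Q gives 11>0]
(B,P): NE
(B,Q): NE
(B,R): not NE [P1→A gives 6>4]

PSNE = {(B,P), (B,Q)}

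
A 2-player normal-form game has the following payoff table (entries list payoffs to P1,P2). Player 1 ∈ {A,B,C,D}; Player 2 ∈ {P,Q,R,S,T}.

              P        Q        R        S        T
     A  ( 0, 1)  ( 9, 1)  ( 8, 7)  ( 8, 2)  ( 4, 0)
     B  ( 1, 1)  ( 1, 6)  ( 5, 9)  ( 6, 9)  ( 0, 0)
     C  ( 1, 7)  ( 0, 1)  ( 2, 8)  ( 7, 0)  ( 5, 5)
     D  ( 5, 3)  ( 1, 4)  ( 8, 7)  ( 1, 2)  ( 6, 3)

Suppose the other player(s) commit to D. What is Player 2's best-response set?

P2 best: {R}

u_2(P vs D) = 3
u_2(Q vs D) = 4
u_2(R vs D) = 7
u_2(S vs D) = 2
u_2(T vs D) = 3
max payoff 7 at {R}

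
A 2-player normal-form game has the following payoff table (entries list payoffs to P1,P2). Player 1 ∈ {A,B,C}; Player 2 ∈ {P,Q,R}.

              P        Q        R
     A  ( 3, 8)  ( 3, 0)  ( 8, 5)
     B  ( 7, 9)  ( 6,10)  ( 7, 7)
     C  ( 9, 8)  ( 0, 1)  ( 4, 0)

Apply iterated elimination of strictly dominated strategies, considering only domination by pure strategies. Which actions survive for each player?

IESDS → P1:{B,C} P2:{P,Q}

P2 drop R (P beats it: A:8>5 B:9>7 C:8>0)
P1 drop A (B beats it: P:7>3 Q:6>3)
P1→{B,C} P2→{P,Q}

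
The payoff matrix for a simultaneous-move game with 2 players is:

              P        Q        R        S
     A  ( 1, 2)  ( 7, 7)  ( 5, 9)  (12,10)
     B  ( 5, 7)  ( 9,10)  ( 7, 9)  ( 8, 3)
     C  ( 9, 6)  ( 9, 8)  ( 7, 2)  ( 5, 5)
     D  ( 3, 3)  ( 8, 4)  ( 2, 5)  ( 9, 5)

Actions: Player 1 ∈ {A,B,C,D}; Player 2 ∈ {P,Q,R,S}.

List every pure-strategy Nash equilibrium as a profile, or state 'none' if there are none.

(A,P): not NE [P1→C gives 9>1; P2→S gives 10>2]
(A,Q): not NE [P1→C gives 9>7; P2→S gives 10>7]
(A,R): not NE [P1→C gives 7>5; P2→S gives 10>9]
(A,S): NE
(B,P): not NE [P1→C gives 9>5; P2→Q gives 10>7]
(B,Q): NE
(B,R): not NE [P2→Q gives 10>9]
(B,S): not NE [P1→A gives 12>8; P2→Q gives 10>3]
(C,P): not NE [P2→Q gives 8>6]
(C,Q): NE
(C,R): not NE [P2→Q gives 8>2]
(C,S): not NE [P1→A gives 12>5; P2→Q gives 8>5]
(D,P): not NE [P1→C gives 9>3; P2→S gives 5>3]
(D,Q): not NE [P1→C gives 9>8; P2→S gives 5>4]
(D,R): not NE [P1→C gives 7>2]
(D,S): not NE [P1→A gives 12>9]

PSNE = {(A,S), (B,Q), (C,Q)}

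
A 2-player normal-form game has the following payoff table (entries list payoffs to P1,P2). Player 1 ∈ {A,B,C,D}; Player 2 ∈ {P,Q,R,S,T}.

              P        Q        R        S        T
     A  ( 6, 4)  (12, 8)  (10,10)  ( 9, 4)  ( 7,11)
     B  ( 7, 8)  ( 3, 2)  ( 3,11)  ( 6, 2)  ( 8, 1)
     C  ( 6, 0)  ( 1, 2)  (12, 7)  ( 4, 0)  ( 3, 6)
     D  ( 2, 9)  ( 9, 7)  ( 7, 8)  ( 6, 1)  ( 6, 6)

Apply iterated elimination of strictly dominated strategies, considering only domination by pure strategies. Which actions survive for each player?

P1 drop D (A beats it: P:6>2 Q:12>9 R:10>7 S:9>6 T:7>6)
P2 drop P (R beats it: A:10>4 B:11>8 C:7>0)
P2 drop Q (R beats it: A:10>8 B:11>2 C:7>2)
P2 drop S (R beats it: A:10>4 B:11>2 C:7>0)
P1→{A,B,C} P2→{R,T}

Remaining: P1:{A,B,C} P2:{R,T}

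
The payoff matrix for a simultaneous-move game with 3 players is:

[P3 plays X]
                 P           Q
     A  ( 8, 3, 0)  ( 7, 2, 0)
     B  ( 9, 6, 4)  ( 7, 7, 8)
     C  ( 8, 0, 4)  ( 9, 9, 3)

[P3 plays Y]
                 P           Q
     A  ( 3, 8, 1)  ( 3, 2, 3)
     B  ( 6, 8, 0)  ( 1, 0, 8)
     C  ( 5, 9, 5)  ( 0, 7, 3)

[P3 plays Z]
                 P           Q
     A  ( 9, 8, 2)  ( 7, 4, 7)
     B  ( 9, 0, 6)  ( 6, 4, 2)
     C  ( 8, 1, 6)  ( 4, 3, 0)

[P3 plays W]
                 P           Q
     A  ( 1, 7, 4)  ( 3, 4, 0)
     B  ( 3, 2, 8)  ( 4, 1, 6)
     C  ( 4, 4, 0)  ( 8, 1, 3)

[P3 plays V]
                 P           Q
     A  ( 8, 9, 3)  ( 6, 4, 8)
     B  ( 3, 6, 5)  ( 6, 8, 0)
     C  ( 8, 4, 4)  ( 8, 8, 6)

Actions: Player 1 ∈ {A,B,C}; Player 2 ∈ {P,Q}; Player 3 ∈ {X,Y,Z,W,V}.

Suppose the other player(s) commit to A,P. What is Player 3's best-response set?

argmax u_3 = {W}

u_3(X vs A,P) = 0
u_3(Y vs A,P) = 1
u_3(Z vs A,P) = 2
u_3(W vs A,P) = 4
u_3(V vs A,P) = 3
max payoff 4 at {W}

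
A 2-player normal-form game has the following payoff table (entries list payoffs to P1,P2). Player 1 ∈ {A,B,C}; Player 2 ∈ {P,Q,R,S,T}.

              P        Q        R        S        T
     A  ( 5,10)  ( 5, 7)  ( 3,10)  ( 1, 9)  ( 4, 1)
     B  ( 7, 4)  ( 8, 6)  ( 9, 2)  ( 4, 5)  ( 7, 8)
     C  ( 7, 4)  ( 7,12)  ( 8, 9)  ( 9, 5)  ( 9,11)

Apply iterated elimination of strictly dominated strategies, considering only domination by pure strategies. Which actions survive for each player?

P1 drop A (B beats it: P:7>5 Q:8>5 R:9>3 S:4>1 T:7>4)
P2 drop P (Q beats it: B:6>4 C:12>4)
P2 drop R (Q beats it: B:6>2 C:12>9)
P2 drop S (Q beats it: B:6>5 C:12>5)
P1→{B,C} P2→{Q,T}

IESDS → P1:{B,C} P2:{Q,T}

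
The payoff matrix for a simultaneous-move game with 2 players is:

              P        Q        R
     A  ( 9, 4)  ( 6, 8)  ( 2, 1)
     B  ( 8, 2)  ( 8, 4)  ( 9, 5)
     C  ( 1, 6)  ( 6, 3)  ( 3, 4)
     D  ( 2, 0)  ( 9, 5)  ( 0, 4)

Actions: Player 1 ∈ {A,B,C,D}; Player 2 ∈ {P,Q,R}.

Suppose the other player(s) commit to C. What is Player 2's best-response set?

argmax u_2 = {P}

u_2(P vs C) = 6
u_2(Q vs C) = 3
u_2(R vs C) = 4
max payoff 6 at {P}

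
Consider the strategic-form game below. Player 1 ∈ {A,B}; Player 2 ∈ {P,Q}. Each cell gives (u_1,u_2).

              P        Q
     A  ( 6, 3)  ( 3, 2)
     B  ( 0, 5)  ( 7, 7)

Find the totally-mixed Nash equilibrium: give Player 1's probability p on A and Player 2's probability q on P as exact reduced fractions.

p=2/3, q=2/5

P1 indiff ⇒ q·6+(1-q)·3 = q·0+(1-q)·7 ⇒ q(6) = (1-q)(4) ⇒ q = 2/5
P2 indiff ⇒ p·3+(1-p)·5 = p·2+(1-p)·7 ⇒ p(1) = (1-p)(2) ⇒ p = 2/3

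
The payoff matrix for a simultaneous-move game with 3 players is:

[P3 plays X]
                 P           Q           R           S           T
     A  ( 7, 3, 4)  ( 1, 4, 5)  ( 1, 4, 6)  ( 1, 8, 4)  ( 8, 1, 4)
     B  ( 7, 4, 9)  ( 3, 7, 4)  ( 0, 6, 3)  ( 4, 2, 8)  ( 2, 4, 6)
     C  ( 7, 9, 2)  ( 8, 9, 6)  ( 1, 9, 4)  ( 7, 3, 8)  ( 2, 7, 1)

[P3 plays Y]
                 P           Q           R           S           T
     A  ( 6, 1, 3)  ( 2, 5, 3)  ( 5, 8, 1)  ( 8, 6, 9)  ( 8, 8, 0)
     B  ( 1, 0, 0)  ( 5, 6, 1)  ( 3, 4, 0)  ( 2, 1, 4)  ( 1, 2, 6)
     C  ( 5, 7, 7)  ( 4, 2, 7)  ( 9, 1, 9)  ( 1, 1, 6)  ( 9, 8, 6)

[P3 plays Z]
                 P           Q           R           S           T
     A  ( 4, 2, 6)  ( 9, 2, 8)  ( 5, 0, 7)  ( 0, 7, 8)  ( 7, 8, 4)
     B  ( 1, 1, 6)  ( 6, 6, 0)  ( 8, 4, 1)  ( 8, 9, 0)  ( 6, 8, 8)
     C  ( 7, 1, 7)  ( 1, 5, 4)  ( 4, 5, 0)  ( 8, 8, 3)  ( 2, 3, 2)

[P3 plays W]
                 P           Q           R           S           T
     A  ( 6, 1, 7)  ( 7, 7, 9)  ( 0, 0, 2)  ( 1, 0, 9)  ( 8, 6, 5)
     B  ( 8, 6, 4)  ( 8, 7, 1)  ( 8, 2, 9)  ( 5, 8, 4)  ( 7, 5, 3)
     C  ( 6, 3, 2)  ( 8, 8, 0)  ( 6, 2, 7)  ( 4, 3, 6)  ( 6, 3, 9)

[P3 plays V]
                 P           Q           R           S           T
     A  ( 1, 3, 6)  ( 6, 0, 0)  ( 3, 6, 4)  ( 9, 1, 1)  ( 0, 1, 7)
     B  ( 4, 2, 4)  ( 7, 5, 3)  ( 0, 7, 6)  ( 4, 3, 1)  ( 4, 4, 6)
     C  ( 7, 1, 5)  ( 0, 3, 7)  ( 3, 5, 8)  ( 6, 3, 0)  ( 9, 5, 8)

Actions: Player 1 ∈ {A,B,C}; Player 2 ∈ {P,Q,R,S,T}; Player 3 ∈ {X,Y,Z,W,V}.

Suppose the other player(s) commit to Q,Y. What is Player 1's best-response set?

u_1(A vs Q,Y) = 2
u_1(B vs Q,Y) = 5
u_1(C vs Q,Y) = 4
max payoff 5 at {B}

BR_1 = {B}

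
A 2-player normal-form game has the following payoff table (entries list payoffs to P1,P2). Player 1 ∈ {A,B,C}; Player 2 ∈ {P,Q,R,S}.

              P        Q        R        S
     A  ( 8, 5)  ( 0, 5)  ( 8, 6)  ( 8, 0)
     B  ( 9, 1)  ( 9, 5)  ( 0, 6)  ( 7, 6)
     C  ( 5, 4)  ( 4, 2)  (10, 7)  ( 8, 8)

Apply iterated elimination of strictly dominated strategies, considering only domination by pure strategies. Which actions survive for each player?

P2 drop P (R beats it: A:6>5 B:6>1 C:7>4)
P2 drop Q (R beats it: A:6>5 B:6>5 C:7>2)
P1 drop B (A beats it: R:8>0 S:8>7)
P1→{A,C} P2→{R,S}

Remaining: P1:{A,C} P2:{R,S}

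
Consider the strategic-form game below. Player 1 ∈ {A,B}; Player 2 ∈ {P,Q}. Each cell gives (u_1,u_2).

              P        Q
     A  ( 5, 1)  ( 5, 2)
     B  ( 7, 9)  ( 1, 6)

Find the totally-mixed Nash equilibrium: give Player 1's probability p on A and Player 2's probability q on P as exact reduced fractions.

P1 indiff ⇒ q·5+(1-q)·5 = q·7+(1-q)·1 ⇒ q(-2) = (1-q)(-4) ⇒ q = 2/3
P2 indiff ⇒ p·1+(1-p)·9 = p·2+(1-p)·6 ⇒ p(-1) = (1-p)(-3) ⇒ p = 3/4

(p,q) = (3/4, 2/3)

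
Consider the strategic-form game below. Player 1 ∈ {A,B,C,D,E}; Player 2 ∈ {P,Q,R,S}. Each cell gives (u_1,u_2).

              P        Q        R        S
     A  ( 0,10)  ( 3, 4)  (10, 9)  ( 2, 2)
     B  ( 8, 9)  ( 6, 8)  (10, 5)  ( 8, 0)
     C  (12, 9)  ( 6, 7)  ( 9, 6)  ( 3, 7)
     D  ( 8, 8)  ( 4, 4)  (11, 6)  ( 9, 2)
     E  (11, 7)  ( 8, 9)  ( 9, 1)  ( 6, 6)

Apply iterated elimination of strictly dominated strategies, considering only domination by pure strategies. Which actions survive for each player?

Survivors P1:{C,E} P2:{P,Q}

P1 drop A (D beats it: P:8>0 Q:4>3 R:11>10 S:9>2)
P2 drop R (P beats it: B:9>5 C:9>6 D:8>6 E:7>1)
P2 drop S (P beats it: B:9>0 C:9>7 D:8>2 E:7>6)
P1 drop B (E beats it: P:11>8 Q:8>6)
P1 drop D (C beats it: P:12>8 Q:6>4)
P1→{C,E} P2→{P,Q}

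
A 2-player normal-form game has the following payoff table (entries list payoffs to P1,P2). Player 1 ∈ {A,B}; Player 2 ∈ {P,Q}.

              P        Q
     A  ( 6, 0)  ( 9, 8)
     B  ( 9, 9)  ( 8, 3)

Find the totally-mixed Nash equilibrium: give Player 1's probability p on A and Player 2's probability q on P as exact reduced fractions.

P1 indiff ⇒ q·6+(1-q)·9 = q·9+(1-q)·8 ⇒ q(-3) = (1-q)(-1) ⇒ q = 1/4
P2 indiff ⇒ p·0+(1-p)·9 = p·8+(1-p)·3 ⇒ p(-8) = (1-p)(-6) ⇒ p = 3/7

p=3/7, q=1/4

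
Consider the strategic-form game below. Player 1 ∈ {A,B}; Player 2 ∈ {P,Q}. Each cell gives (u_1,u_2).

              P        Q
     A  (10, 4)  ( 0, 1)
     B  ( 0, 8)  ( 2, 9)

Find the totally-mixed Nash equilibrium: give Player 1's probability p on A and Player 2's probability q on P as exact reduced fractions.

P1 indiff ⇒ q·10+(1-q)·0 = q·0+(1-q)·2 ⇒ q(10) = (1-q)(2) ⇒ q = 1/6
P2 indiff ⇒ p·4+(1-p)·8 = p·1+(1-p)·9 ⇒ p(3) = (1-p)(1) ⇒ p = 1/4

(p,q) = (1/4, 1/6)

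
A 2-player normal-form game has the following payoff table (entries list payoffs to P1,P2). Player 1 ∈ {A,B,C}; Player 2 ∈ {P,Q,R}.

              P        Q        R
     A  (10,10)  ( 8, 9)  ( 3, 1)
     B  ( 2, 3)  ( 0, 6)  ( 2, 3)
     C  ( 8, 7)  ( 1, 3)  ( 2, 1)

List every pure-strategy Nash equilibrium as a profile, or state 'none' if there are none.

(A,P): NE
(A,Q): not NE [P2→P gives 10>9]
(A,R): not NE [P2→P gives 10>1]
(B,P): not NE [P1→A gives 10>2; P2→Q gives 6>3]
(B,Q): not NE [P1→A gives 8>0]
(B,R): not NE [P1→A gives 3>2; P2→Q gives 6>3]
(C,P): not NE [P1→A gives 10>8]
(C,Q): not NE [P1→A gives 8>1; P2→P gives 7>3]
(C,R): not NE [P1→A gives 3>2; P2→P gives 7>1]

PSNE = {(A,P)}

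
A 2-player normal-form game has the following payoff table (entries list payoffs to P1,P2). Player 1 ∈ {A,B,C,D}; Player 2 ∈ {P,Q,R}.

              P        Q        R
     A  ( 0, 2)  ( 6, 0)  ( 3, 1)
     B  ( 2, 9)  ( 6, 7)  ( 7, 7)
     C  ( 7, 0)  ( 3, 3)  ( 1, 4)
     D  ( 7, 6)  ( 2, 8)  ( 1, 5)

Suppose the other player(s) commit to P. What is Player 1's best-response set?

P1 best: {C,D}

u_1(A vs P) = 0
u_1(B vs P) = 2
u_1(C vs P) = 7
u_1(D vs P) = 7
max payoff 7 at {C,D}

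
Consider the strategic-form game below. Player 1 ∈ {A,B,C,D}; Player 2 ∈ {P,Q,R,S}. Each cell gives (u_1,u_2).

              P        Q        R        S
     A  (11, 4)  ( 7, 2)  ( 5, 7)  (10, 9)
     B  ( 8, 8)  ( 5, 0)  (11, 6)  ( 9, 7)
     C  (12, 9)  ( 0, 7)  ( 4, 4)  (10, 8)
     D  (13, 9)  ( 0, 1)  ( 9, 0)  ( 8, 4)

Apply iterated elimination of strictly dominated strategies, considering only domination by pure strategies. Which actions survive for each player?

Remaining: P1:{A,C,D} P2:{P,S}

P2 drop Q (P beats it: A:4>2 B:8>0 C:9>7 D:9>1)
P2 drop R (S beats it: A:9>7 B:7>6 C:8>4 D:4>0)
P1 drop B (A beats it: P:11>8 S:10>9)
P1→{A,C,D} P2→{P,S}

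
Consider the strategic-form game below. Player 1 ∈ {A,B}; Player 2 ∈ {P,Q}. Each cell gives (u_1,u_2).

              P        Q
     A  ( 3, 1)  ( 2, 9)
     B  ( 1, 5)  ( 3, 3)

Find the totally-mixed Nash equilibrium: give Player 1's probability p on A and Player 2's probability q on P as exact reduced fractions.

(p,q) = (1/5, 1/3)

P1 indiff ⇒ q·3+(1-q)·2 = q·1+(1-q)·3 ⇒ q(2) = (1-q)(1) ⇒ q = 1/3
P2 indiff ⇒ p·1+(1-p)·5 = p·9+(1-p)·3 ⇒ p(-8) = (1-p)(-2) ⇒ p = 1/5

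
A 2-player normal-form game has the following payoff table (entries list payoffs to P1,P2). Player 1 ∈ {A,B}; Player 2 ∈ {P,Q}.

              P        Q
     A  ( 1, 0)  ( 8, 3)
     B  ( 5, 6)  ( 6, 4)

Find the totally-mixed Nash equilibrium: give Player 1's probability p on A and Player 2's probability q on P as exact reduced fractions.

P1 indiff ⇒ q·1+(1-q)·8 = q·5+(1-q)·6 ⇒ q(-4) = (1-q)(-2) ⇒ q = 1/3
P2 indiff ⇒ p·0+(1-p)·6 = p·3+(1-p)·4 ⇒ p(-3) = (1-p)(-2) ⇒ p = 2/5

P1 mixes 2/5 on A; P2 mixes 1/3 on P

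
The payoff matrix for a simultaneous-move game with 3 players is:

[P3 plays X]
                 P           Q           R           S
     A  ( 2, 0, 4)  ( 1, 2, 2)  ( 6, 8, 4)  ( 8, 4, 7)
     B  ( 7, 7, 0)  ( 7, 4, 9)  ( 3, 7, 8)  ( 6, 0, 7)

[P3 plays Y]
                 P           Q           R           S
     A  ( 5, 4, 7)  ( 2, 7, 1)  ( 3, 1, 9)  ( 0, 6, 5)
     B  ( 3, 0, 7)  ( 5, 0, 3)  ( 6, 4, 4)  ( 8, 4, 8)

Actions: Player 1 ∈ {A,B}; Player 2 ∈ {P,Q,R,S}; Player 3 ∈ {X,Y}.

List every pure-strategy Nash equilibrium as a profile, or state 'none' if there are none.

NE set: (B,S,Y)

(A,P,X): not NE [P1→B gives 7>2; P2→R gives 8>0; P3→Y gives 7>4]
(A,P,Y): not NE [P2→Q gives 7>4]
(A,Q,X): not NE [P1→B gives 7>1; P2→R gives 8>2]
(A,Q,Y): not NE [P1→B gives 5>2; P3→X gives 2>1]
(A,R,X): not NE [P3→Y gives 9>4]
(A,R,Y): not NE [P1→B gives 6>3; P2→Q gives 7>1]
(A,S,X): not NE [P2→R gives 8>4]
(A,S,Y): not NE [P1→B gives 8>0; P2→Q gives 7>6; P3→X gives 7>5]
(B,P,X): not NE [P3→Y gives 7>0]
(B,P,Y): not NE [P1→A gives 5>3; P2→S gives 4>0]
(B,Q,X): not NE [P2→R gives 7>4]
(B,Q,Y): not NE [P2→S gives 4>0; P3→X gives 9>3]
(B,R,X): not NE [P1→A gives 6>3]
(B,R,Y): not NE [P3→X gives 8>4]
(B,S,X): not NE [P1→A gives 8>6; P2→R gives 7>0; P3→Y gives 8>7]
(B,S,Y): NE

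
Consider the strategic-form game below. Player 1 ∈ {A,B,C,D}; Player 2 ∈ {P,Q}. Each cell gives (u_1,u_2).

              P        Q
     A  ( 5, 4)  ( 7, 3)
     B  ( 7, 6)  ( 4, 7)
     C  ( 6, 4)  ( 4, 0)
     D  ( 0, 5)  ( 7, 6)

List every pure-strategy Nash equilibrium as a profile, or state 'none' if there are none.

PSNE = {(D,Q)}

(A,P): not NE [P1→B gives 7>5]
(A,Q): not NE [P2→P gives 4>3]
(B,P): not NE [P2→Q gives 7>6]
(B,Q): not NE [P1→D gives 7>4]
(C,P): not NE [P1→B gives 7>6]
(C,Q): not NE [P1→D gives 7>4; P2→P gives 4>0]
(D,P): not NE [P1→B gives 7>0; P2→Q gives 6>5]
(D,Q): NE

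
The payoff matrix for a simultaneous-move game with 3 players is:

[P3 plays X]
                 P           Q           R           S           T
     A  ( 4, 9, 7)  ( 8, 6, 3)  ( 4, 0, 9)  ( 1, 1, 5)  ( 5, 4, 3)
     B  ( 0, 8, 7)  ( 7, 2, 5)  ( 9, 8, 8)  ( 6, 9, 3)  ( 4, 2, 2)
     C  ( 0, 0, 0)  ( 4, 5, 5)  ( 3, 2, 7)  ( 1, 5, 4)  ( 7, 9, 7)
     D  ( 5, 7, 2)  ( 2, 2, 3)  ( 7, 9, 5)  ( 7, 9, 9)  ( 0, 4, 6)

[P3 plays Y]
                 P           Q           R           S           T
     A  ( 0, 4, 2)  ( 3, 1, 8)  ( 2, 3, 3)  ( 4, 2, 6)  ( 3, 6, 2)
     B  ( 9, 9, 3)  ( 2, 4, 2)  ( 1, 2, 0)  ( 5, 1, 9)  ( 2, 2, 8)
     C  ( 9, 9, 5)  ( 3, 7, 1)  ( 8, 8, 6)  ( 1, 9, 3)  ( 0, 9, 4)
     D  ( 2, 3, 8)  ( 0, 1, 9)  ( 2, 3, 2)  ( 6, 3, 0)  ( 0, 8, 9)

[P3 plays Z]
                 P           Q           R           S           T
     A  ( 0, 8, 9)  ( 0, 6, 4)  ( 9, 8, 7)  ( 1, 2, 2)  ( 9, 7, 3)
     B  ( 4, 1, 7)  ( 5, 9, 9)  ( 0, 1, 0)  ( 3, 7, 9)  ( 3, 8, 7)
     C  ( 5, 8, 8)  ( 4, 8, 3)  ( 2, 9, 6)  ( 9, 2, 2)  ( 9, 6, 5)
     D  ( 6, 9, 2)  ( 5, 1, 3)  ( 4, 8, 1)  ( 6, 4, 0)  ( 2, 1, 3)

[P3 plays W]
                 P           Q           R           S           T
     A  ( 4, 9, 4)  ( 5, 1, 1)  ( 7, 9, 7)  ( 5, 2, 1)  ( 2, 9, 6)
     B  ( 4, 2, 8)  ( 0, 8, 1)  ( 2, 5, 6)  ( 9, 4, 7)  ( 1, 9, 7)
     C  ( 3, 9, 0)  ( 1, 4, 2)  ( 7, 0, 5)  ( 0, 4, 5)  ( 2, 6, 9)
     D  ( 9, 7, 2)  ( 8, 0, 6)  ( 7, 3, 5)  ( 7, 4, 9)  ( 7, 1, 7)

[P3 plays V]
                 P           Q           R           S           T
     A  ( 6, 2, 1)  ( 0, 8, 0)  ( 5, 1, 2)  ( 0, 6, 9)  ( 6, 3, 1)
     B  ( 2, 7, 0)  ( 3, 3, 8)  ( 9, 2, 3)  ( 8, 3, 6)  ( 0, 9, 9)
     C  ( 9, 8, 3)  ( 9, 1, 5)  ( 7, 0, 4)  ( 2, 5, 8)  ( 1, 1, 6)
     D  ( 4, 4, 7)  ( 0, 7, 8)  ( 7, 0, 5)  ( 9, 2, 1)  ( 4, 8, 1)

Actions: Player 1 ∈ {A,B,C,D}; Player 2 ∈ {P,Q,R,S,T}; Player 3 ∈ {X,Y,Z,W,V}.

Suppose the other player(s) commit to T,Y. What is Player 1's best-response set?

u_1(A vs T,Y) = 3
u_1(B vs T,Y) = 2
u_1(C vs T,Y) = 0
u_1(D vs T,Y) = 0
max payoff 3 at {A}

P1 best: {A}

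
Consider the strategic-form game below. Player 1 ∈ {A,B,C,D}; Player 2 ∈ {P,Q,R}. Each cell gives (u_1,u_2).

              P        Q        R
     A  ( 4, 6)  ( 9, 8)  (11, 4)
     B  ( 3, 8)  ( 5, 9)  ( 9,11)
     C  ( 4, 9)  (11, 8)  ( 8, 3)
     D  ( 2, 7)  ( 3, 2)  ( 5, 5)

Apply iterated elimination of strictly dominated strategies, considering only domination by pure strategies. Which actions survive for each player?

P1 drop B (A beats it: P:4>3 Q:9>5 R:11>9)
P1 drop D (A beats it: P:4>2 Q:9>3 R:11>5)
P2 drop R (P beats it: A:6>4 C:9>3)
P1→{A,C} P2→{P,Q}

Survivors P1:{A,C} P2:{P,Q}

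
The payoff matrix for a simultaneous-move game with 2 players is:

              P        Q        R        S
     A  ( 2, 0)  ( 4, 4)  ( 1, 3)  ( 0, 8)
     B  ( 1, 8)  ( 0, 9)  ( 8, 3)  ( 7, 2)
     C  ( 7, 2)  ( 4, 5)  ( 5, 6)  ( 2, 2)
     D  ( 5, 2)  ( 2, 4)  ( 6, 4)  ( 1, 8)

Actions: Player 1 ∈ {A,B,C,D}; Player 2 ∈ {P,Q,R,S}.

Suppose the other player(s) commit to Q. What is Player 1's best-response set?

u_1(A vs Q) = 4
u_1(B vs Q) = 0
u_1(C vs Q) = 4
u_1(D vs Q) = 2
max payoff 4 at {A,C}

BR_1 = {A,C}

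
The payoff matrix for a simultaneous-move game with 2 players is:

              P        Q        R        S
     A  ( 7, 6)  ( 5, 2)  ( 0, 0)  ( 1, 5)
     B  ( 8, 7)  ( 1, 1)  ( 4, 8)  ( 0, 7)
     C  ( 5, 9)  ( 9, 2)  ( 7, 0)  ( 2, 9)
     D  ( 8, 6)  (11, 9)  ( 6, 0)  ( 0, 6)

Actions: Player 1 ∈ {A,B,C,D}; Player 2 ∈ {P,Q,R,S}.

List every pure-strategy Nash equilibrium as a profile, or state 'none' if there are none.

(A,P): not NE [P1→D gives 8>7]
(A,Q): not NE [P1→D gives 11>5; P2→P gives 6>2]
(A,R): not NE [P1→C gives 7>0; P2→P gives 6>0]
(A,S): not NE [P1→C gives 2>1; P2→P gives 6>5]
(B,P): not NE [P2→R gives 8>7]
(B,Q): not NE [P1→D gives 11>1; P2→R gives 8>1]
(B,R): not NE [P1→C gives 7>4]
(B,S): not NE [P1→C gives 2>0; P2→R gives 8>7]
(C,P): not NE [P1→D gives 8>5]
(C,Q): not NE [P1→D gives 11>9; P2→S gives 9>2]
(C,R): not NE [P2→S gives 9>0]
(C,S): NE
(D,P): not NE [P2→Q gives 9>6]
(D,Q): NE
(D,R): not NE [P1→C gives 7>6; P2→Q gives 9>0]
(D,S): not NE [P1→C gives 2>0; P2→Q gives 9>6]

PSNE = {(C,S), (D,Q)}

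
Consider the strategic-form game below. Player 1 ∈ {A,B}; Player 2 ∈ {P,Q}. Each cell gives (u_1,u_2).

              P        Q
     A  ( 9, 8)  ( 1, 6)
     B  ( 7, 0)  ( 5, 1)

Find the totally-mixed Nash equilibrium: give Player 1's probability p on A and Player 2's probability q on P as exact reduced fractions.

(p,q) = (1/3, 2/3)

P1 indiff ⇒ q·9+(1-q)·1 = q·7+(1-q)·5 ⇒ q(2) = (1-q)(4) ⇒ q = 2/3
P2 indiff ⇒ p·8+(1-p)·0 = p·6+(1-p)·1 ⇒ p(2) = (1-p)(1) ⇒ p = 1/3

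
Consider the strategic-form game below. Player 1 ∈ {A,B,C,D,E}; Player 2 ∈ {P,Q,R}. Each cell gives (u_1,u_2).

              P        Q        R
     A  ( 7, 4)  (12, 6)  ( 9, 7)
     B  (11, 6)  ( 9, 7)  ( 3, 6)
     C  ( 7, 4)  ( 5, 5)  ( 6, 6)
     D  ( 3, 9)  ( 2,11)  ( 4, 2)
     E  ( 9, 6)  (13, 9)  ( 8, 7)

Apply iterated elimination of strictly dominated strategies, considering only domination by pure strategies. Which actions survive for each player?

IESDS → P1:{A,E} P2:{Q,R}

P1 drop C (E beats it: P:9>7 Q:13>5 R:8>6)
P1 drop D (A beats it: P:7>3 Q:12>2 R:9>4)
P2 drop P (Q beats it: A:6>4 B:7>6 E:9>6)
P1 drop B (A beats it: Q:12>9 R:9>3)
P1→{A,E} P2→{Q,R}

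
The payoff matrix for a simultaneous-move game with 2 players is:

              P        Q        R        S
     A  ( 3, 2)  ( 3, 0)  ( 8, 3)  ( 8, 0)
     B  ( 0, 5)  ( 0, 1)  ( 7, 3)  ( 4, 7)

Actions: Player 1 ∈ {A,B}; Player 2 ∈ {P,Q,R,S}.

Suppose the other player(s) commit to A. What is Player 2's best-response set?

u_2(P vs A) = 2
u_2(Q vs A) = 0
u_2(R vs A) = 3
u_2(S vs A) = 0
max payoff 3 at {R}

argmax u_2 = {R}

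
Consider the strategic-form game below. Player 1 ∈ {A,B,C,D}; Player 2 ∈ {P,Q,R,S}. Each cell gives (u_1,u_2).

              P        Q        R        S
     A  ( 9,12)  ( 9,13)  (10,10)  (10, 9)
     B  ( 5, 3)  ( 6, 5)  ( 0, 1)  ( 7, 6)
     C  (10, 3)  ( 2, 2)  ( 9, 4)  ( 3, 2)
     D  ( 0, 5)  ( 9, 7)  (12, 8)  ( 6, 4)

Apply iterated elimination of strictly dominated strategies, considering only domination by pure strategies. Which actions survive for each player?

P1 drop B (A beats it: P:9>5 Q:9>6 R:10>0 S:10>7)
P2 drop S (P beats it: A:12>9 C:3>2 D:5>4)
P1→{A,C,D} P2→{P,Q,R}

Survivors P1:{A,C,D} P2:{P,Q,R}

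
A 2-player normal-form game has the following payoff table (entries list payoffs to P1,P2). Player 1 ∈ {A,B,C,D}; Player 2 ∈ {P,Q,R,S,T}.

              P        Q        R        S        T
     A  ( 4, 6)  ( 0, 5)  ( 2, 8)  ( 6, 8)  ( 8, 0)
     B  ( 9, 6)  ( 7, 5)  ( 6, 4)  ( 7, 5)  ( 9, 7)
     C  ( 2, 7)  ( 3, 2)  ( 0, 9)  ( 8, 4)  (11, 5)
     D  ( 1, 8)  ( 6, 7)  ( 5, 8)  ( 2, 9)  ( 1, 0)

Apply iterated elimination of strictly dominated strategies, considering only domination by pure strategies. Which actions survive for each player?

P1 drop A (B beats it: P:9>4 Q:7>0 R:6>2 S:7>6 T:9>8)
P1 drop D (B beats it: P:9>1 Q:7>6 R:6>5 S:7>2 T:9>1)
P2 drop Q (P beats it: B:6>5 C:7>2)
P2 drop S (P beats it: B:6>5 C:7>4)
P1→{B,C} P2→{P,R,T}

Survivors P1:{B,C} P2:{P,R,T}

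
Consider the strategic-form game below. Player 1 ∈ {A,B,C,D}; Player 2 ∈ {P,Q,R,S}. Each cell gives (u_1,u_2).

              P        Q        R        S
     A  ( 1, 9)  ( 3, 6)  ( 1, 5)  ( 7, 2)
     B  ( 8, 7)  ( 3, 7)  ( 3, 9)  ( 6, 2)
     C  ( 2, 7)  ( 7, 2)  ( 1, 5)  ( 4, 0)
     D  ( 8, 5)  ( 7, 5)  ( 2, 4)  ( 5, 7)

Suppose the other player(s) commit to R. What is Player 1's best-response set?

u_1(A vs R) = 1
u_1(B vs R) = 3
u_1(C vs R) = 1
u_1(D vs R) = 2
max payoff 3 at {B}

argmax u_1 = {B}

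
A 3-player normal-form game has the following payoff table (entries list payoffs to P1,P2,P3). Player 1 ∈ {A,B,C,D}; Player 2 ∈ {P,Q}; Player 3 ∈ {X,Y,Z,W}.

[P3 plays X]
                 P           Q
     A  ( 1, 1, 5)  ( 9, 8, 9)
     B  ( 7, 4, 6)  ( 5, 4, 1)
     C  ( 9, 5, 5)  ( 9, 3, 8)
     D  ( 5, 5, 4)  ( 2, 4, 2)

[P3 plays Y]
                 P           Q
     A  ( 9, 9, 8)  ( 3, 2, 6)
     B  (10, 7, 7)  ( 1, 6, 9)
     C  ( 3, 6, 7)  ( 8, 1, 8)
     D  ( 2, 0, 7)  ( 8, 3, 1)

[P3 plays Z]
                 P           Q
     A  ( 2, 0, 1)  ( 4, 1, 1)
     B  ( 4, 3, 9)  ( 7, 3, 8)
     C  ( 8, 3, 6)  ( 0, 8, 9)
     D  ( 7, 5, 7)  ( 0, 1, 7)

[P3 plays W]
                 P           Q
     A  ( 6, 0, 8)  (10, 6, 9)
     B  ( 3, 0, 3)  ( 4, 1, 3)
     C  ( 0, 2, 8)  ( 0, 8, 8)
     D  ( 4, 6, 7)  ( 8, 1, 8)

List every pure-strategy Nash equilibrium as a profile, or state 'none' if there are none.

(A,P,X): not NE [P1→C gives 9>1; P2→Q gives 8>1; P3→W gives 8>5]
(A,P,Y): not NE [P1→B gives 10>9]
(A,P,Z): not NE [P1→C gives 8>2; P2→Q gives 1>0; P3→W gives 8>1]
(A,P,W): not NE [P2→Q gives 6>0]
(A,Q,X): NE
(A,Q,Y): not NE [P1→D gives 8>3; P2→P gives 9>2; P3→W gives 9>6]
(A,Q,Z): not NE [P1→B gives 7>4; P3→W gives 9>1]
(A,Q,W): NE
(B,P,X): not NE [P1→C gives 9>7; P3→Z gives 9>6]
(B,P,Y): not NE [P3→Z gives 9>7]
(B,P,Z): not NE [P1→C gives 8>4]
(B,P,W): not NE [P1→A gives 6>3; P2→Q gives 1>0; P3→Z gives 9>3]
(B,Q,X): not NE [P1→C gives 9>5; P3→Y gives 9>1]
(B,Q,Y): not NE [P1→D gives 8>1; P2→P gives 7>6]
(B,Q,Z): not NE [P3→Y gives 9>8]
(B,Q,W): not NE [P1→A gives 10>4; P3→Y gives 9>3]
(C,P,X): not NE [P3→W gives 8>5]
(C,P,Y): not NE [P1→B gives 10>3; P3→W gives 8>7]
(C,P,Z): not NE [P2→Q gives 8>3; P3→W gives 8>6]
(C,P,W): not NE [P1→A gives 6>0; P2→Q gives 8>2]
(C,Q,X): not NE [P2→P gives 5>3; P3→Z gives 9>8]
(C,Q,Y): not NE [P2→P gives 6>1; P3→Z gives 9>8]
(C,Q,Z): not NE [P1→B gives 7>0]
(C,Q,W): not NE [P1→A gives 10>0; P3→Z gives 9>8]
(D,P,X): not NE [P1→C gives 9>5; P3→W gives 7>4]
(D,P,Y): not NE [P1→B gives 10>2; P2→Q gives 3>0]
(D,P,Z): not NE [P1→C gives 8>7]
(D,P,W): not NE [P1→A gives 6>4]
(D,Q,X): not NE [P1→C gives 9>2; P2→P gives 5>4; P3→W gives 8>2]
(D,Q,Y): not NE [P3→W gives 8>1]
(D,Q,Z): not NE [P1→B gives 7>0; P2→P gives 5>1; P3→W gives 8>7]
(D,Q,W): not NE [P1→A gives 10>8; P2→P gives 6>1]

NE set: (A,Q,X), (A,Q,W)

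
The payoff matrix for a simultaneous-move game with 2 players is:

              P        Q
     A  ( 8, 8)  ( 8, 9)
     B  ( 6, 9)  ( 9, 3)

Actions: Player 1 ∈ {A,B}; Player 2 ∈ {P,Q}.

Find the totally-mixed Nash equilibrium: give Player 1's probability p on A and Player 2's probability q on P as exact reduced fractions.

P1 indiff ⇒ q·8+(1-q)·8 = q·6+(1-q)·9 ⇒ q(2) = (1-q)(1) ⇒ q = 1/3
P2 indiff ⇒ p·8+(1-p)·9 = p·9+(1-p)·3 ⇒ p(-1) = (1-p)(-6) ⇒ p = 6/7

P1 mixes 6/7 on A; P2 mixes 1/3 on P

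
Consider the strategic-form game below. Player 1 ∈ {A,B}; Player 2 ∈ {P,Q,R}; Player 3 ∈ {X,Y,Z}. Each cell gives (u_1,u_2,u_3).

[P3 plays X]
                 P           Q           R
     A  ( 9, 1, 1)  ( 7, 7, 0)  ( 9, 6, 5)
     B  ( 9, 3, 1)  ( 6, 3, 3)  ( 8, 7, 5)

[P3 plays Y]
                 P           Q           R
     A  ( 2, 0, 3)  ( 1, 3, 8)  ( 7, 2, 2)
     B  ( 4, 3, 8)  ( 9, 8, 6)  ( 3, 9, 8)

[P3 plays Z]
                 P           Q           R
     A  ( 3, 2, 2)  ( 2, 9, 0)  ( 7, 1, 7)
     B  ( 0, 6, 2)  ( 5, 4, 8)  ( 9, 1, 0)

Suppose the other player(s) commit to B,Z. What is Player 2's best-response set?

argmax u_2 = {P}

u_2(P vs B,Z) = 6
u_2(Q vs B,Z) = 4
u_2(R vs B,Z) = 1
max payoff 6 at {P}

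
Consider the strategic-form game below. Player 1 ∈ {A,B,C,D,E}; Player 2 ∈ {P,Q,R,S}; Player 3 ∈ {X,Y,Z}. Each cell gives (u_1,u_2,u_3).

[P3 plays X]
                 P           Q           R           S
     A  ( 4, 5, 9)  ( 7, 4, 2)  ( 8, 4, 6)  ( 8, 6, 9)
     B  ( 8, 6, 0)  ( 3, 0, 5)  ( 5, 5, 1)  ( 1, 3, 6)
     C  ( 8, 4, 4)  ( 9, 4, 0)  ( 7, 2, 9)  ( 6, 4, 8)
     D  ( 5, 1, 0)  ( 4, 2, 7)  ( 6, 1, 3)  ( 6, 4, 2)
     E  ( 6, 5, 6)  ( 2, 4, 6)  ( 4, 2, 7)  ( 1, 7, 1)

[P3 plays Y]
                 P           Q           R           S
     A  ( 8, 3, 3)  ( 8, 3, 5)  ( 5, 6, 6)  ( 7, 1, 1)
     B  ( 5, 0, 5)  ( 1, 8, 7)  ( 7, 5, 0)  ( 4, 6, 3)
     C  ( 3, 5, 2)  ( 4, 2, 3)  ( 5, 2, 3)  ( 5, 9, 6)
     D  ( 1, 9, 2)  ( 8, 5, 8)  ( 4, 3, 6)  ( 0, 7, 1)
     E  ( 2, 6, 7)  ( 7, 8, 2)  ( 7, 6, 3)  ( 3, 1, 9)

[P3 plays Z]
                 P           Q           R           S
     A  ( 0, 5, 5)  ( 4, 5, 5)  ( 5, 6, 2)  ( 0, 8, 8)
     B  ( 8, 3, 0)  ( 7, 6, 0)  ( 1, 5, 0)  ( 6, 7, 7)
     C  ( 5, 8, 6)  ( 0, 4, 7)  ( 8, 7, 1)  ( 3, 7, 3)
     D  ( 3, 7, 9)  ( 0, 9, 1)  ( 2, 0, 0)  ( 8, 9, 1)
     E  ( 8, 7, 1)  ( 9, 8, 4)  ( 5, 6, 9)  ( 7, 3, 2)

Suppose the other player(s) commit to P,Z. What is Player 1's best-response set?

argmax u_1 = {B,E}

u_1(A vs P,Z) = 0
u_1(B vs P,Z) = 8
u_1(C vs P,Z) = 5
u_1(D vs P,Z) = 3
u_1(E vs P,Z) = 8
max payoff 8 at {B,E}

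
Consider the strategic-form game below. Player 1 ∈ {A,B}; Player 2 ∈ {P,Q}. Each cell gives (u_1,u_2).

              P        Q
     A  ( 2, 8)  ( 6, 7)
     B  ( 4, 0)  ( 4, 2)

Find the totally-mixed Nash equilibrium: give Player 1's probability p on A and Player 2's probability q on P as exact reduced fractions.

P1 indiff ⇒ q·2+(1-q)·6 = q·4+(1-q)·4 ⇒ q(-2) = (1-q)(-2) ⇒ q = 1/2
P2 indiff ⇒ p·8+(1-p)·0 = p·7+(1-p)·2 ⇒ p(1) = (1-p)(2) ⇒ p = 2/3

(p,q) = (2/3, 1/2)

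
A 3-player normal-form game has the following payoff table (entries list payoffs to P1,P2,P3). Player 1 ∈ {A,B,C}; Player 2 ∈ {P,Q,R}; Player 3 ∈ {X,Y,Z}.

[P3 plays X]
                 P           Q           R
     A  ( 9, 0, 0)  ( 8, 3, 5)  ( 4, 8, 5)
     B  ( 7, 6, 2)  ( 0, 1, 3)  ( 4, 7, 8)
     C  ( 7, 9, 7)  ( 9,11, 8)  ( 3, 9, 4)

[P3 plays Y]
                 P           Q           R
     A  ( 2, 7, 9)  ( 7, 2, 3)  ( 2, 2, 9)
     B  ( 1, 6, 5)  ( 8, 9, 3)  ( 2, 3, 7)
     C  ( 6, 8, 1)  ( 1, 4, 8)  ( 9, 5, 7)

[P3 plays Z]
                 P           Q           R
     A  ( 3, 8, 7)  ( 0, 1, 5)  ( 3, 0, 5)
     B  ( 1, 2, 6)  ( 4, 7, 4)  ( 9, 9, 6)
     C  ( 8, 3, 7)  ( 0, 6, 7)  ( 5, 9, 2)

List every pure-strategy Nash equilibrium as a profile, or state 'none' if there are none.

(A,P,X): not NE [P2→R gives 8>0; P3→Y gives 9>0]
(A,P,Y): not NE [P1→C gives 6>2]
(A,P,Z): not NE [P1→C gives 8>3; P3→Y gives 9>7]
(A,Q,X): not NE [P1→C gives 9>8; P2→R gives 8>3]
(A,Q,Y): not NE [P1→B gives 8>7; P2→P gives 7>2; P3→Z gives 5>3]
(A,Q,Z): not NE [P1→B gives 4>0; P2→P gives 8>1]
(A,R,X): not NE [P3→Y gives 9>5]
(A,R,Y): not NE [P1→C gives 9>2; P2→P gives 7>2]
(A,R,Z): not NE [P1→B gives 9>3; P2→P gives 8>0; P3→Y gives 9>5]
(B,P,X): not NE [P1→A gives 9>7; P2→R gives 7>6; P3→Z gives 6>2]
(B,P,Y): not NE [P1→C gives 6>1; P2→Q gives 9>6; P3→Z gives 6>5]
(B,P,Z): not NE [P1→C gives 8>1; P2→R gives 9>2]
(B,Q,X): not NE [P1→C gives 9>0; P2→R gives 7>1; P3→Z gives 4>3]
(B,Q,Y): not NE [P3→Z gives 4>3]
(B,Q,Z): not NE [P2→R gives 9>7]
(B,R,X): NE
(B,R,Y): not NE [P1→C gives 9>2; P2→Q gives 9>3; P3→X gives 8>7]
(B,R,Z): not NE [P3→X gives 8>6]
(C,P,X): not NE [P1→A gives 9>7; P2→Q gives 11>9]
(C,P,Y): not NE [P3→Z gives 7>1]
(C,P,Z): not NE [P2→R gives 9>3]
(C,Q,X): NE
(C,Q,Y): not NE [P1→B gives 8>1; P2→P gives 8>4]
(C,Q,Z): not NE [P1→B gives 4>0; P2→R gives 9>6; P3→Y gives 8>7]
(C,R,X): not NE [P1→B gives 4>3; P2→Q gives 11>9; P3→Y gives 7>4]
(C,R,Y): not NE [P2→P gives 8>5]
(C,R,Z): not NE [P1→B gives 9>5; P3→Y gives 7>2]

NE set: (B,R,X), (C,Q,X)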